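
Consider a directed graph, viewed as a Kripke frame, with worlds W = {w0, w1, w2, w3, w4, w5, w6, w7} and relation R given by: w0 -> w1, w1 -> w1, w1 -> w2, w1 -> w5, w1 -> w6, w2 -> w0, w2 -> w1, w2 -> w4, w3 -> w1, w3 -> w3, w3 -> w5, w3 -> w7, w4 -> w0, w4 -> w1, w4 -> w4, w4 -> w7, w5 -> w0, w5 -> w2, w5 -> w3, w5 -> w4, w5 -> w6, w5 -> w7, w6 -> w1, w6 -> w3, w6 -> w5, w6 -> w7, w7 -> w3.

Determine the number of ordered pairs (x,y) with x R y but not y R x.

14

Enumerating: (w0,w1), (w1,w5), (w2,w0), (w2,w4), (w3,w1), (w4,w0), (w4,w1), (w4,w7), (w5,w0), (w5,w2), (w5,w4), (w5,w7), (w6,w3), (w6,w7).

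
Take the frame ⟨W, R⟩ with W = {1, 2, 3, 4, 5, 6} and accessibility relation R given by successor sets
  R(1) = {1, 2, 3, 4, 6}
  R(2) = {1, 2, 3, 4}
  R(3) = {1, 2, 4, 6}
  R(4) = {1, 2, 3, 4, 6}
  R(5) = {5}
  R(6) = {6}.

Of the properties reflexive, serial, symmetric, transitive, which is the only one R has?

Reflexive: no — 3 is not related to itself.
Serial: yes — every world has a successor (e.g. 1 R 1).
Symmetric: no — 1 R 6 but not 6 R 1.
Transitive: no — 2 R 1 and 1 R 6, but not 2 R 6.
Only serial holds.

serial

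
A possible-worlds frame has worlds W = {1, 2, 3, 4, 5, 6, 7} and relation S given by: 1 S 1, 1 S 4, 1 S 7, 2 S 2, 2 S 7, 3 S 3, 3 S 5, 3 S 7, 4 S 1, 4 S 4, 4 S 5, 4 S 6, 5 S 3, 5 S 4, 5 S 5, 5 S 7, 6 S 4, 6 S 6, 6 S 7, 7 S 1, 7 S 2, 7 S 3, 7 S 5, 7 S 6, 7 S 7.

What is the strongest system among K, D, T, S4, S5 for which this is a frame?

T

Serial (axiom D): yes — every world has a successor (e.g. 1 S 1).
Reflexive (axiom T): yes — every world is S-related to itself.
Transitive (axiom 4): no — 1 S 4 and 4 S 5, but not 1 S 5.
Euclidean (axiom 5): no — 1 S 4 and 1 S 7, but not 4 S 7.
So F validates K, D, T; S4 would additionally require S to be transitive. The strongest is T.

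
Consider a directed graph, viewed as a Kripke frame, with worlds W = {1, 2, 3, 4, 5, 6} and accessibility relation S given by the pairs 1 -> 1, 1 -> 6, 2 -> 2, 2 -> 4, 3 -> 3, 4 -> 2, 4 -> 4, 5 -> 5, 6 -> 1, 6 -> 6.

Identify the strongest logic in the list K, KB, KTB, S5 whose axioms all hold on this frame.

S5

Symmetric (axiom B): yes — every pair in S has its reverse in S.
Reflexive (axiom T): yes — every world is S-related to itself.
Euclidean (axiom 5): yes — any two successors of a common world are S-related.
So F validates K, KB, KTB, S5. The strongest is S5.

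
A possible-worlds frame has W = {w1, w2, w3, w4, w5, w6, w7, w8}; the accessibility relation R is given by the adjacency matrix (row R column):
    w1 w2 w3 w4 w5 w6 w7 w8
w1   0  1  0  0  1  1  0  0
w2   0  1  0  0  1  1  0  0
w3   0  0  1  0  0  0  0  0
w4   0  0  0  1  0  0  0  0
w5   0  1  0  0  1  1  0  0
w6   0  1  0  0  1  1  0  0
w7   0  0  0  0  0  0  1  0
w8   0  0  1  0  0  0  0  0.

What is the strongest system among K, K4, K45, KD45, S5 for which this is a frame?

Transitive (axiom 4): yes — every two-step R-path is closed by a direct edge.
Euclidean (axiom 5): yes — any two successors of a common world are R-related.
Serial (axiom D): yes — every world has a successor (e.g. w1 R w2).
Reflexive (axiom T): no — w1 is not related to itself.
So F validates K, K4, K45, KD45; S5 would additionally require R to be reflexive. The strongest is KD45.

KD45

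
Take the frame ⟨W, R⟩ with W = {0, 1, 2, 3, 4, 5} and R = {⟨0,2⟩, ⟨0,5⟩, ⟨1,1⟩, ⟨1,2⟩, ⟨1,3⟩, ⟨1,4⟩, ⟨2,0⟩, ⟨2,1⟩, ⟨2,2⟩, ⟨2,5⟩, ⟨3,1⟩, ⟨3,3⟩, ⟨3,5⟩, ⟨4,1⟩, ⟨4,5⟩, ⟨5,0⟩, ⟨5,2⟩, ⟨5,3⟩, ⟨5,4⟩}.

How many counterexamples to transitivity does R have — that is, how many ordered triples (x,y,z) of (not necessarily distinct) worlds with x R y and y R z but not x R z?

32

Enumerating: (0,2,0), (0,2,1), (0,5,0), (0,5,3), (0,5,4), (1,2,0), (1,2,5), (1,3,5), (1,4,5), (2,1,3), (2,1,4), (2,5,3), … and 20 more.
Total: 32.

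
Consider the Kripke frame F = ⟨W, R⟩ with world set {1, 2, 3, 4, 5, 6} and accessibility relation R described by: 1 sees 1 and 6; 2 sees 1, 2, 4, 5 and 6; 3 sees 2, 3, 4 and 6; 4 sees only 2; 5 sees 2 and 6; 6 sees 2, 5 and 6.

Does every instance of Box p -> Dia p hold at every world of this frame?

Yes

By correspondence theory, D is valid on a frame iff R is serial.
Serial: yes — every world has a successor (e.g. 1 R 1).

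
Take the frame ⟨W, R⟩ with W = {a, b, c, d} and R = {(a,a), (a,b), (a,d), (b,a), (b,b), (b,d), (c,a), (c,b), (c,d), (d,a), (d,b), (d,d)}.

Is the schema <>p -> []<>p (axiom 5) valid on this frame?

Yes

By correspondence theory, 5 is valid on a frame iff R is Euclidean.
Euclidean: yes — any two successors of a common world are R-related.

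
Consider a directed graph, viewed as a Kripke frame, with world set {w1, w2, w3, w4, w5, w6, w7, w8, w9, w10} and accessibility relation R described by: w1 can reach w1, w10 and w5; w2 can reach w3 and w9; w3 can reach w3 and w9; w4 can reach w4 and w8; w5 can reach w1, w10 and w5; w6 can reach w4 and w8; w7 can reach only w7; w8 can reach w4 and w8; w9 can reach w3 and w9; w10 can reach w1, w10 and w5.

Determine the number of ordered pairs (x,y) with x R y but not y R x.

4

Enumerating: (w2,w3), (w2,w9), (w6,w4), (w6,w8).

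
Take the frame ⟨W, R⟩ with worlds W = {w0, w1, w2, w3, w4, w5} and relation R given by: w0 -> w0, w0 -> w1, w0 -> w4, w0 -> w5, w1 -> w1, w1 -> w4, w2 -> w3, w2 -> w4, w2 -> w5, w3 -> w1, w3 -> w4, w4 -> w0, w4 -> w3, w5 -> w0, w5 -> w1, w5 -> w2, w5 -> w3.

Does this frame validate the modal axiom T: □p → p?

No

By correspondence theory, T is valid on a frame iff R is reflexive.
Reflexive: no — w2 is not related to itself.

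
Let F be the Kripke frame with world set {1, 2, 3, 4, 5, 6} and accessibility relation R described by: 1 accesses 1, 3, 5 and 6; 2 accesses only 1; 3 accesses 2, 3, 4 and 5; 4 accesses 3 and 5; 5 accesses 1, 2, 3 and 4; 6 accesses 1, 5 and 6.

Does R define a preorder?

Reflexive: no — 2 is not related to itself.
Transitive: no — 1 R 3 and 3 R 2, but not 1 R 2.
So R is not a preorder.

No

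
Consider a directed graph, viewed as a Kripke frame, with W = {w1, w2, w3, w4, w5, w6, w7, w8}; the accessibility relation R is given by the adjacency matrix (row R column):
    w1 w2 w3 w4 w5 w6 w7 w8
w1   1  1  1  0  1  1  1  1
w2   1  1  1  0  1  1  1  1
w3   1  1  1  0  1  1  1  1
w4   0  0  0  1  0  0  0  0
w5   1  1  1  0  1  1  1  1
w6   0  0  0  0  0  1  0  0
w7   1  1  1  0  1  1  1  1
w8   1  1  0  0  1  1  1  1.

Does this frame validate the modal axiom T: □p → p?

Yes

By correspondence theory, T is valid on a frame iff R is reflexive.
Reflexive: yes — every world is R-related to itself.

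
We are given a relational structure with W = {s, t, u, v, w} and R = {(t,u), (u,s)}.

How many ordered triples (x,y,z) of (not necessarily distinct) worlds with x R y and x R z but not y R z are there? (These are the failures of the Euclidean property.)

Enumerating: (t,u,u), (u,s,s).

2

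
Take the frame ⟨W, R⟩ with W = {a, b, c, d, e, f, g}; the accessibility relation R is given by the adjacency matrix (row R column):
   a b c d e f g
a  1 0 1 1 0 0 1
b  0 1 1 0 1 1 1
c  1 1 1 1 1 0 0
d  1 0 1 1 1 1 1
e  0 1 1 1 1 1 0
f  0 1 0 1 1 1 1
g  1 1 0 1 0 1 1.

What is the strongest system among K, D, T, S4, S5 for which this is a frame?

Serial (axiom D): yes — every world has a successor (e.g. a R a).
Reflexive (axiom T): yes — every world is R-related to itself.
Transitive (axiom 4): no — a R c and c R b, but not a R b.
Euclidean (axiom 5): no — a R c and a R g, but not c R g.
So F validates K, D, T; S4 would additionally require R to be transitive. The strongest is T.

T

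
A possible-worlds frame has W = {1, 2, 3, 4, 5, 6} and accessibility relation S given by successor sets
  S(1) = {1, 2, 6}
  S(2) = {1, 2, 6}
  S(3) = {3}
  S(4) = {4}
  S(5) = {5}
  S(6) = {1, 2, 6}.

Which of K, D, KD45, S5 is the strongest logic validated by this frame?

Serial (axiom D): yes — every world has a successor (e.g. 1 S 1).
Euclidean (axiom 5): yes — any two successors of a common world are S-related.
Transitive (axiom 4): yes — every two-step S-path is closed by a direct edge.
Reflexive (axiom T): yes — every world is S-related to itself.
So F validates K, D, KD45, S5. The strongest is S5.

S5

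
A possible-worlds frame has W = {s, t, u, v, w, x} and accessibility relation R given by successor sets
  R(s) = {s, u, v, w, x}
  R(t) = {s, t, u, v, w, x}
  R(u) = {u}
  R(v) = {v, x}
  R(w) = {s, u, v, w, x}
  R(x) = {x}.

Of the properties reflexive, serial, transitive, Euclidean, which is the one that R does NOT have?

Reflexive: yes — every world is R-related to itself.
Serial: yes — every world has a successor (e.g. s R s).
Transitive: yes — every two-step R-path is closed by a direct edge.
Euclidean: no — s R u and s R v, but not u R v.
Only Euclidean fails.

Euclidean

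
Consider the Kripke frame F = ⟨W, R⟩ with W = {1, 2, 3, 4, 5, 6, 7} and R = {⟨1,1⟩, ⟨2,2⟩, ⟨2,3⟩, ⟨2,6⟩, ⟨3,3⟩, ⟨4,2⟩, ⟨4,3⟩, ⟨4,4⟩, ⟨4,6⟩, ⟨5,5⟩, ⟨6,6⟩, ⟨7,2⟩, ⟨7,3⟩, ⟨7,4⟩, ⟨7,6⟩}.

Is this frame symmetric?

Symmetric: no — 2 R 3 but not 3 R 2.

No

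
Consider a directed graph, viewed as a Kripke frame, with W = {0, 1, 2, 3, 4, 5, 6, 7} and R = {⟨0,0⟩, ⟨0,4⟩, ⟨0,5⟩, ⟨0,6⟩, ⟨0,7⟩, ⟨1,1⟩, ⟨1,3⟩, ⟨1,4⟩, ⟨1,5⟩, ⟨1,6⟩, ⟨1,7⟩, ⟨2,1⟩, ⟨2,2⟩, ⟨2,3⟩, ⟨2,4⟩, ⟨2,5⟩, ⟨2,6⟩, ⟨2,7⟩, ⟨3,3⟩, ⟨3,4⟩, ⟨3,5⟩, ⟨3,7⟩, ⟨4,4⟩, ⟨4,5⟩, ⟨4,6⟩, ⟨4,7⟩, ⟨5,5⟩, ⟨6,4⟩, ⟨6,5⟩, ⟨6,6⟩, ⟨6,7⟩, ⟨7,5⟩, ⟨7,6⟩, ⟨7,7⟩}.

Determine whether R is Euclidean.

Euclidean: no — 0 R 5 and 0 R 4, but not 5 R 4.

No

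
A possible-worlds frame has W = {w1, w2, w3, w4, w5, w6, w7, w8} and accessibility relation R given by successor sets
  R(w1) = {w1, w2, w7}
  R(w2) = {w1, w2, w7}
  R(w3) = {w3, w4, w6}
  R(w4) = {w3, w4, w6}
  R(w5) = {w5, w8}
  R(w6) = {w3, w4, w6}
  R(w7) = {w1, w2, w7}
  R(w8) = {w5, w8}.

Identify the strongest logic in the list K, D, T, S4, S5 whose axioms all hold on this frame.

S5

Serial (axiom D): yes — every world has a successor (e.g. w1 R w1).
Reflexive (axiom T): yes — every world is R-related to itself.
Transitive (axiom 4): yes — every two-step R-path is closed by a direct edge.
Euclidean (axiom 5): yes — any two successors of a common world are R-related.
So F validates K, D, T, S4, S5. The strongest is S5.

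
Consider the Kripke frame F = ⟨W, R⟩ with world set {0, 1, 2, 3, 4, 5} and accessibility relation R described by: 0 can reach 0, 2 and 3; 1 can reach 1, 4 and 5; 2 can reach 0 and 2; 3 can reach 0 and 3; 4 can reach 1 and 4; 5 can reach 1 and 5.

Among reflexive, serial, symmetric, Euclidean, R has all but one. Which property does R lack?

Euclidean

Reflexive: yes — every world is R-related to itself.
Serial: yes — every world has a successor (e.g. 0 R 0).
Symmetric: yes — every pair in R has its reverse in R.
Euclidean: no — 0 R 2 and 0 R 3, but not 2 R 3.
Only Euclidean fails.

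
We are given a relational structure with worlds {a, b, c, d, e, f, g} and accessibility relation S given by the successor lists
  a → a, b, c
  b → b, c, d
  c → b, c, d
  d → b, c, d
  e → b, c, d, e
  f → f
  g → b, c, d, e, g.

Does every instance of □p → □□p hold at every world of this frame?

The schema 4 characterises exactly the transitive frames.
Transitive: no — a S b and b S d, but not a S d.

No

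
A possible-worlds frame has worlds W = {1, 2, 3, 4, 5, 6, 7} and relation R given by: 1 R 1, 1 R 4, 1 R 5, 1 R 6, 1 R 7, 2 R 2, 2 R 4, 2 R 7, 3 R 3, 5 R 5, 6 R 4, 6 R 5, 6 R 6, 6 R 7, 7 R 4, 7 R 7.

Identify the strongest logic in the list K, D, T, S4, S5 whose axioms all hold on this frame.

K

Serial (axiom D): no — 4 has no R-successor.
Reflexive (axiom T): no — 4 is not related to itself.
Transitive (axiom 4): yes — every two-step R-path is closed by a direct edge.
Euclidean (axiom 5): no — 1 R 4 and 1 R 5, but not 4 R 5.
So F validates K; D would additionally require R to be serial. The strongest is K.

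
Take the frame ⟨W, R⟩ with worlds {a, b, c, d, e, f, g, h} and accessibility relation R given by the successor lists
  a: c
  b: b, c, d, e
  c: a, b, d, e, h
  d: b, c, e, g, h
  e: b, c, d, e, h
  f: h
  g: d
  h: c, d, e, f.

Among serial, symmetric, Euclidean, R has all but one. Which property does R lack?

Euclidean

Serial: yes — every world has a successor (e.g. a R c).
Symmetric: yes — every pair in R has its reverse in R.
Euclidean: no — c R a and c R b, but not a R b.
Only Euclidean fails.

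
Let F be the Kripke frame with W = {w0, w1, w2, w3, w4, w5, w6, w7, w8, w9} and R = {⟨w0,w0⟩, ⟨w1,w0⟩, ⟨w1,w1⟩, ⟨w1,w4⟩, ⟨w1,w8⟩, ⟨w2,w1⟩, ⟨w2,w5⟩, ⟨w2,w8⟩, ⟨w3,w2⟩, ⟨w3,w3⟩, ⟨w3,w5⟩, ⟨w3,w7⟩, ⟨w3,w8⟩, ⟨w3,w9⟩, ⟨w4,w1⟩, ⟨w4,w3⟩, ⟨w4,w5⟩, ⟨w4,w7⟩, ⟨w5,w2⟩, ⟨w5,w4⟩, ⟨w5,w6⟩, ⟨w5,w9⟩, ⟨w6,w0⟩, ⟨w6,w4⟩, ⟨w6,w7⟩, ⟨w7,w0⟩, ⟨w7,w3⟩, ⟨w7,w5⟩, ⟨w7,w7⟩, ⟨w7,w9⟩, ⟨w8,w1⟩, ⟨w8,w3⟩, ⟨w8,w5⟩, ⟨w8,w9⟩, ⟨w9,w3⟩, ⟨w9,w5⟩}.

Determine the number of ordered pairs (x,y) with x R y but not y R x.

16

Enumerating: (w1,w0), (w2,w1), (w2,w8), (w3,w2), (w3,w5), (w4,w3), (w4,w7), (w5,w6), (w6,w0), (w6,w4), (w6,w7), (w7,w0), (w7,w5), (w7,w9), (w8,w5), (w8,w9).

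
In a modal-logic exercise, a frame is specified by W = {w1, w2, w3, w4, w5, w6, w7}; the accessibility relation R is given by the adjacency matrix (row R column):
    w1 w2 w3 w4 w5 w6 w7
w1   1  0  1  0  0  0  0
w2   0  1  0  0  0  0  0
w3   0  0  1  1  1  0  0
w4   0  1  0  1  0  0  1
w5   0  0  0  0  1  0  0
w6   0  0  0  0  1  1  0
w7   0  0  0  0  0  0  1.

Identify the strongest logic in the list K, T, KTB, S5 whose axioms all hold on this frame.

Reflexive (axiom T): yes — every world is R-related to itself.
Symmetric (axiom B): no — w1 R w3 but not w3 R w1.
Euclidean (axiom 5): no — w3 R w4 and w3 R w5, but not w4 R w5.
So F validates K, T; KTB would additionally require R to be symmetric. The strongest is T.

T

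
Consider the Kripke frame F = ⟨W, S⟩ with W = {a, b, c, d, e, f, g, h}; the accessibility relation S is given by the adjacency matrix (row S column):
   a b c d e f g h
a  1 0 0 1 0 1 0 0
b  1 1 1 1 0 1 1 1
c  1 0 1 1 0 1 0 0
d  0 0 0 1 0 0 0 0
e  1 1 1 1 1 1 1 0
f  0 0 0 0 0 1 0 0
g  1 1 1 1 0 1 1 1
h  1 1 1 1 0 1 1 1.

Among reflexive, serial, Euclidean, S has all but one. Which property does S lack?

Euclidean

Reflexive: yes — every world is S-related to itself.
Serial: yes — every world has a successor (e.g. a S a).
Euclidean: no — a S d and a S f, but not d S f.
Only Euclidean fails.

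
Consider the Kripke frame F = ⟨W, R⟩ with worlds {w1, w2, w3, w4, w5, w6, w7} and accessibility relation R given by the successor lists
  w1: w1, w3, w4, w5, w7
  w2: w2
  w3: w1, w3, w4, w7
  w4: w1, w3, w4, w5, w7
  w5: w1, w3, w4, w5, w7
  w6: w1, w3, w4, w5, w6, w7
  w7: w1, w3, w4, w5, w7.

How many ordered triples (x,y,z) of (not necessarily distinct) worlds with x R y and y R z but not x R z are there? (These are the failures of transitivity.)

3

Enumerating: (w3,w1,w5), (w3,w4,w5), (w3,w7,w5).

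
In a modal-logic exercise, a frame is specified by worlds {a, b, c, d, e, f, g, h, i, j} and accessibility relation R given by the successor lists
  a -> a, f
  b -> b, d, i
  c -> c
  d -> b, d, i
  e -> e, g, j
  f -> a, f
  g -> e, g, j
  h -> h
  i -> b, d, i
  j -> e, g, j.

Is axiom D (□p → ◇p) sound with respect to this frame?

Yes

The schema D characterises exactly the serial frames.
Serial: yes — every world has a successor (e.g. a R a).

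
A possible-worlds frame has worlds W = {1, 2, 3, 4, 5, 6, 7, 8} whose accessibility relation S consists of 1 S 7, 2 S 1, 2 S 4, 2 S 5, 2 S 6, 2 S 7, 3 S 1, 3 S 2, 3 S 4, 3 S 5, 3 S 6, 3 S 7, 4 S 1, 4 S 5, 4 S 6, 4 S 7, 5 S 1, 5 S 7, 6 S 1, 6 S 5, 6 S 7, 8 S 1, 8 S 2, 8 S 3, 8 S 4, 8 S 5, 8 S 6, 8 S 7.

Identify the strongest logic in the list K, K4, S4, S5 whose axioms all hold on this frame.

Transitive (axiom 4): yes — every two-step S-path is closed by a direct edge.
Reflexive (axiom T): no — 1 is not related to itself.
Euclidean (axiom 5): no — 2 S 1 and 2 S 4, but not 1 S 4.
So F validates K, K4; S4 would additionally require S to be reflexive. The strongest is K4.

K4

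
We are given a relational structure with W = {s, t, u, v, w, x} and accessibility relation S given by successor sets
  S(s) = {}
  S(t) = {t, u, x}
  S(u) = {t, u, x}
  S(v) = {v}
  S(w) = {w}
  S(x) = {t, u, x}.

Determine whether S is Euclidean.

Yes

Euclidean: yes — any two successors of a common world are S-related.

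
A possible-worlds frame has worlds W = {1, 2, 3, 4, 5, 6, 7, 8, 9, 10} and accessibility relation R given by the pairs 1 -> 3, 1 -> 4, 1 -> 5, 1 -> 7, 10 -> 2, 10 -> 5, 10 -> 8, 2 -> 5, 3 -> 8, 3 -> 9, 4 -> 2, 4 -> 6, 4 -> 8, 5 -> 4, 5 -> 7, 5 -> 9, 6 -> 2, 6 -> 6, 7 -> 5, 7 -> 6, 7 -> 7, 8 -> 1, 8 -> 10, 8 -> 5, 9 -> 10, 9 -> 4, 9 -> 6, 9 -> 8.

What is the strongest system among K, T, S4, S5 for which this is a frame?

K

Reflexive (axiom T): no — 1 is not related to itself.
Transitive (axiom 4): no — 1 R 3 and 3 R 8, but not 1 R 8.
Euclidean (axiom 5): no — 1 R 3 and 1 R 4, but not 3 R 4.
So F validates K; T would additionally require R to be reflexive. The strongest is K.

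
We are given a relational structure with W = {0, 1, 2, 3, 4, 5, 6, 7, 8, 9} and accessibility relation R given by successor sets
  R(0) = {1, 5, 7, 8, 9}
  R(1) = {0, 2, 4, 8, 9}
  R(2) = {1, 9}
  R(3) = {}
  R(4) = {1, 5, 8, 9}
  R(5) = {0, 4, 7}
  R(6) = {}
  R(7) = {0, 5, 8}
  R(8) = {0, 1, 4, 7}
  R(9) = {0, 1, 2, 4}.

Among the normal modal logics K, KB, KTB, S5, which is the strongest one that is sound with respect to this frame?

KB

Symmetric (axiom B): yes — every pair in R has its reverse in R.
Reflexive (axiom T): no — 0 is not related to itself.
Euclidean (axiom 5): no — 0 R 1 and 0 R 5, but not 1 R 5.
So F validates K, KB; KTB would additionally require R to be reflexive. The strongest is KB.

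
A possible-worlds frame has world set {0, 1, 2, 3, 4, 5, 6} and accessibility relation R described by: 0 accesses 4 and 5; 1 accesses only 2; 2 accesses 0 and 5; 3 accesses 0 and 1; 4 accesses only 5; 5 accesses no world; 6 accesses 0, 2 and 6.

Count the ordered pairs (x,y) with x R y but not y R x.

Enumerating: (0,4), (0,5), (1,2), (2,0), (2,5), (3,0), (3,1), (4,5), (6,0), (6,2).

10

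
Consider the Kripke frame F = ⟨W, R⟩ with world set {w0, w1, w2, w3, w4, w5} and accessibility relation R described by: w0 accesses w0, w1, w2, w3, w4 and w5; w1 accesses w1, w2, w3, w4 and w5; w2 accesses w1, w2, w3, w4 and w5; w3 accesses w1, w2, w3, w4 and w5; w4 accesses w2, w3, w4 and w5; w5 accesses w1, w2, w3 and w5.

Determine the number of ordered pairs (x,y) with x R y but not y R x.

Enumerating: (w0,w1), (w0,w2), (w0,w3), (w0,w4), (w0,w5), (w1,w4), (w4,w5).

7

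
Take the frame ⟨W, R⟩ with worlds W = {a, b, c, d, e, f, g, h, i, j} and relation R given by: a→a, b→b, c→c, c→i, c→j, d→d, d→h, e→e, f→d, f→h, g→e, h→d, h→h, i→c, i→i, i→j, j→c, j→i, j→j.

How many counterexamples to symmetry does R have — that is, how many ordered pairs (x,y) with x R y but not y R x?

3

Enumerating: (f,d), (f,h), (g,e).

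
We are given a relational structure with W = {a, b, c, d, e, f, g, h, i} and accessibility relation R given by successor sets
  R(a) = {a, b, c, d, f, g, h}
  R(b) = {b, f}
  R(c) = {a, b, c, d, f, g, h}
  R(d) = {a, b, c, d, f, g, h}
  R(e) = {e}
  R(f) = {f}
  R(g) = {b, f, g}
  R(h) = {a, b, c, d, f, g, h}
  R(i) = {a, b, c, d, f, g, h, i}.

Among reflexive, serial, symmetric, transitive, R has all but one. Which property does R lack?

symmetric

Reflexive: yes — every world is R-related to itself.
Serial: yes — every world has a successor (e.g. a R a).
Symmetric: no — a R b but not b R a.
Transitive: yes — every two-step R-path is closed by a direct edge.
Only symmetric fails.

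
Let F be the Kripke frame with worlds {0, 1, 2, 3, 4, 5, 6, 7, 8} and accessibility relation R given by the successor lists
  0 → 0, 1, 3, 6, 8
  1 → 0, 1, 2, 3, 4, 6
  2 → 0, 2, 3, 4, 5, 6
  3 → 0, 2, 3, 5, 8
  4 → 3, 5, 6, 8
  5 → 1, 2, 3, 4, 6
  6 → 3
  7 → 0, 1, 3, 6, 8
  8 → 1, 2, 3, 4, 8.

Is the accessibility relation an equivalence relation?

No

Reflexive: no — 4 is not related to itself.
Symmetric: no — 0 R 6 but not 6 R 0.
Transitive: no — 0 R 1 and 1 R 2, but not 0 R 2.
So R is not an equivalence relation.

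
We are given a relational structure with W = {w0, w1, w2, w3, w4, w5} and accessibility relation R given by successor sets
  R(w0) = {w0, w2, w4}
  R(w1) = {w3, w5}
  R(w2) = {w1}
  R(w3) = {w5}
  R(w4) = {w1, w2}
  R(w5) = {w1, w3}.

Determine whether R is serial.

Yes

Serial: yes — every world has a successor (e.g. w0 R w0).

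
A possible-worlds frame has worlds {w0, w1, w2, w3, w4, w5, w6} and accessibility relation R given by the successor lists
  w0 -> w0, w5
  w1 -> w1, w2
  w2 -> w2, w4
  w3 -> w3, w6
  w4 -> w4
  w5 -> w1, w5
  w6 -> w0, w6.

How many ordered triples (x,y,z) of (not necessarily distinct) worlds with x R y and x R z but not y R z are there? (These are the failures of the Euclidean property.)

6

Enumerating: (w0,w5,w0), (w1,w2,w1), (w2,w4,w2), (w3,w6,w3), (w5,w1,w5), (w6,w0,w6).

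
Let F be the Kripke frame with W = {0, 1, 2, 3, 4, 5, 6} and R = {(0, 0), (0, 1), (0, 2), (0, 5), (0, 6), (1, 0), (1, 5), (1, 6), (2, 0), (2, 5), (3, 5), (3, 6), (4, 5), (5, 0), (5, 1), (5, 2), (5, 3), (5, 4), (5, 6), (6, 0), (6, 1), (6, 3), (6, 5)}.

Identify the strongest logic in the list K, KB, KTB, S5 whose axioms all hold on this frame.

Symmetric (axiom B): yes — every pair in R has its reverse in R.
Reflexive (axiom T): no — 1 is not related to itself.
Euclidean (axiom 5): no — 0 R 1 and 0 R 2, but not 1 R 2.
So F validates K, KB; KTB would additionally require R to be reflexive. The strongest is KB.

KB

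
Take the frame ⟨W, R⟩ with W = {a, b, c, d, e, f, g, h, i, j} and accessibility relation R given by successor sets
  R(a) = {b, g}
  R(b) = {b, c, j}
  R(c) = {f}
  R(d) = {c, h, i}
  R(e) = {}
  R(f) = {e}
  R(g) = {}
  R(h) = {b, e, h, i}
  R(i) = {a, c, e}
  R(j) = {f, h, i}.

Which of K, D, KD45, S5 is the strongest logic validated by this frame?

K

Serial (axiom D): no — e has no R-successor.
Euclidean (axiom 5): no — a R b and a R g, but not b R g.
Transitive (axiom 4): no — a R b and b R c, but not a R c.
Reflexive (axiom T): no — a is not related to itself.
So F validates K; D would additionally require R to be serial. The strongest is K.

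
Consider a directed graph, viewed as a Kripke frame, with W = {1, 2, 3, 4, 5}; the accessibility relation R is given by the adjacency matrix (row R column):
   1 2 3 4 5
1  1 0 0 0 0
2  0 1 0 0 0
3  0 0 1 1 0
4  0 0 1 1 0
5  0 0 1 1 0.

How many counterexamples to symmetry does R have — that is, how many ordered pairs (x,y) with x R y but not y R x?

Enumerating: (5,3), (5,4).

2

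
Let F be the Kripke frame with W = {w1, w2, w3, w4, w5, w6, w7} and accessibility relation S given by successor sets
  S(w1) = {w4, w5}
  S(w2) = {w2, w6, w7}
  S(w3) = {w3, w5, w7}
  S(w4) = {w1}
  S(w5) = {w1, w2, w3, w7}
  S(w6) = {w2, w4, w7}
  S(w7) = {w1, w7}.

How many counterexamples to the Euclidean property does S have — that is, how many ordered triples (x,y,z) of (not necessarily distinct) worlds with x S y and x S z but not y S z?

Enumerating: (w1,w4,w4), (w1,w4,w5), (w1,w5,w4), (w1,w5,w5), (w2,w6,w6), (w2,w7,w2), (w2,w7,w6), (w3,w5,w5), (w3,w7,w3), (w3,w7,w5), (w4,w1,w1), (w5,w1,w1), … and 17 more.
Total: 29.

29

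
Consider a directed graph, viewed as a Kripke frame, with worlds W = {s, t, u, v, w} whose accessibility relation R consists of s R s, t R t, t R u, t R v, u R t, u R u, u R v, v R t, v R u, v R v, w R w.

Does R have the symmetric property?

Symmetric: yes — every pair in R has its reverse in R.

Yes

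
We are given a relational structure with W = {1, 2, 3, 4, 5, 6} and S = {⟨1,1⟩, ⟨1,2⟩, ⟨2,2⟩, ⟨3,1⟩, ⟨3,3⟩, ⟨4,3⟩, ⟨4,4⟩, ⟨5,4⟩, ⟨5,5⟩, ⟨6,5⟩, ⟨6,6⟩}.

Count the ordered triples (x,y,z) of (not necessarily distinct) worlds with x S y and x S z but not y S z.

5

Enumerating: (1,2,1), (3,1,3), (4,3,4), (5,4,5), (6,5,6).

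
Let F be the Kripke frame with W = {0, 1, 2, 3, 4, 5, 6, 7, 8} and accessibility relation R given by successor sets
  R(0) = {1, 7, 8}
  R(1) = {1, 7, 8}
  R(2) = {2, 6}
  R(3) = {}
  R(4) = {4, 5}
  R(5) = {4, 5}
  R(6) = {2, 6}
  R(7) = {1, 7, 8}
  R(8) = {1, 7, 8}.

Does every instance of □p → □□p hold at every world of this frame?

Yes

The schema 4 characterises exactly the transitive frames.
Transitive: yes — every two-step R-path is closed by a direct edge.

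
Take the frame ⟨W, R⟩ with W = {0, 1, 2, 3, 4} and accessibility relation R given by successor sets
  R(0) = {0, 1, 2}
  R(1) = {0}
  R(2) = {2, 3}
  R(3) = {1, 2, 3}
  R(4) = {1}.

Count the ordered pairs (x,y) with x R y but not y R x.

Enumerating: (0,2), (3,1), (4,1).

3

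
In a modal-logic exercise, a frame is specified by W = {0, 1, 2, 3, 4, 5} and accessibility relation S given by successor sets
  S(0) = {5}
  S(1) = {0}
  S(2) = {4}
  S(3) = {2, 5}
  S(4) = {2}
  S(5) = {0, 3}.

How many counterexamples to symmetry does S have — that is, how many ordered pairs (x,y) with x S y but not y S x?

2

Enumerating: (1,0), (3,2).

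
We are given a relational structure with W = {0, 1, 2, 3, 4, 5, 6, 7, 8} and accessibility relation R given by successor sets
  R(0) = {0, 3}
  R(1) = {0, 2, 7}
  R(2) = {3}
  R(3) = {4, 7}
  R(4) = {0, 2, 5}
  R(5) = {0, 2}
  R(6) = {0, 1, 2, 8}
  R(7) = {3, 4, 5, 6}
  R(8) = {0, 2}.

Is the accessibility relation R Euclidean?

No

Euclidean: no — 1 R 0 and 1 R 2, but not 0 R 2.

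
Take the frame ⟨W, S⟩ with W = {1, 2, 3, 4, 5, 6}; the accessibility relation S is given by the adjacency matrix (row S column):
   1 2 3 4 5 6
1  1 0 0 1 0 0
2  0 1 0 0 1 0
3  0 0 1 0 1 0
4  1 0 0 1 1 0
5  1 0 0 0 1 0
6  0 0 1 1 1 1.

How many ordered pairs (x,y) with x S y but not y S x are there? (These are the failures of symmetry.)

7

Enumerating: (2,5), (3,5), (4,5), (5,1), (6,3), (6,4), (6,5).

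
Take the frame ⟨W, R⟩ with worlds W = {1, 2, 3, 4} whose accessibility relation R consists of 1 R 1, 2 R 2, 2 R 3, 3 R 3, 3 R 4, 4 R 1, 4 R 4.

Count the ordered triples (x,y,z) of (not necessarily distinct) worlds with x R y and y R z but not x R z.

2

Enumerating: (2,3,4), (3,4,1).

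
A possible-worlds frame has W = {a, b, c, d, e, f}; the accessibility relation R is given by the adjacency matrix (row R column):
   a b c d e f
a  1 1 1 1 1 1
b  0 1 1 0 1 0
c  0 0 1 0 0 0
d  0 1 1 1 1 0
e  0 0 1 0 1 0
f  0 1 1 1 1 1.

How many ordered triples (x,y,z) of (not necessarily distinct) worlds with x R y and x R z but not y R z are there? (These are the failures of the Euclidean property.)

Enumerating: (a,b,a), (a,b,d), (a,b,f), (a,c,a), (a,c,b), (a,c,d), (a,c,e), (a,c,f), (a,d,a), (a,d,f), (a,e,a), (a,e,b), … and 23 more.
Total: 35.

35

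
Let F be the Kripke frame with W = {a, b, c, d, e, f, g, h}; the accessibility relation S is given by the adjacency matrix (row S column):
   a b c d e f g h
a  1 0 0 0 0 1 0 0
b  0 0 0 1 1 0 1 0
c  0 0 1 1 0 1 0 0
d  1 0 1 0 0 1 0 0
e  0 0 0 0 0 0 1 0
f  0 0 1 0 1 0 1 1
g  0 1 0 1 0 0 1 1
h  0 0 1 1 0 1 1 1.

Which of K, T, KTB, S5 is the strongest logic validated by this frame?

Reflexive (axiom T): no — b is not related to itself.
Symmetric (axiom B): no — a S f but not f S a.
Euclidean (axiom 5): no — b S d and b S e, but not d S e.
So F validates K; T would additionally require S to be reflexive. The strongest is K.

K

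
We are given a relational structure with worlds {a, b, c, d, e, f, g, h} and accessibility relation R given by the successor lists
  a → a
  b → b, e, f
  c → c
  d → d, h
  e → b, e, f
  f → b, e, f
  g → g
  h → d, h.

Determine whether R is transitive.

Transitive: yes — every two-step R-path is closed by a direct edge.

Yes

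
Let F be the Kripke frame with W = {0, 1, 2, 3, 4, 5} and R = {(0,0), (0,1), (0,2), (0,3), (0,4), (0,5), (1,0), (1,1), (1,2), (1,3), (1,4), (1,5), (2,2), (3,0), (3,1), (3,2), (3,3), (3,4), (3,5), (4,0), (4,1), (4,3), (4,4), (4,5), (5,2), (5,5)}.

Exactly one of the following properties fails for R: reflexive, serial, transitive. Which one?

transitive

Reflexive: yes — every world is R-related to itself.
Serial: yes — every world has a successor (e.g. 0 R 0).
Transitive: no — 4 R 0 and 0 R 2, but not 4 R 2.
Only transitive fails.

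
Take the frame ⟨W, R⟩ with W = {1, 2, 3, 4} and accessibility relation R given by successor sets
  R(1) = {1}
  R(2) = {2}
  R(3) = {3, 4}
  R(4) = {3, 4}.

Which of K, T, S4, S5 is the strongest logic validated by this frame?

Reflexive (axiom T): yes — every world is R-related to itself.
Transitive (axiom 4): yes — every two-step R-path is closed by a direct edge.
Euclidean (axiom 5): yes — any two successors of a common world are R-related.
So F validates K, T, S4, S5. The strongest is S5.

S5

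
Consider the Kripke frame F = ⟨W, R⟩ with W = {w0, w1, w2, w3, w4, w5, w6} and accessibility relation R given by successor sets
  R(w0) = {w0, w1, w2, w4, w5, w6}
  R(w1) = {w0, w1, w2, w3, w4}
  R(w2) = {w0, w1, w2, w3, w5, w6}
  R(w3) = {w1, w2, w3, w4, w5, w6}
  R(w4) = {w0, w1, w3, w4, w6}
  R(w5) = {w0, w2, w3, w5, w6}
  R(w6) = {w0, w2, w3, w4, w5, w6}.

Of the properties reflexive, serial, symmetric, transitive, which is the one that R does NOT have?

transitive

Reflexive: yes — every world is R-related to itself.
Serial: yes — every world has a successor (e.g. w0 R w0).
Symmetric: yes — every pair in R has its reverse in R.
Transitive: no — w0 R w1 and w1 R w3, but not w0 R w3.
Only transitive fails.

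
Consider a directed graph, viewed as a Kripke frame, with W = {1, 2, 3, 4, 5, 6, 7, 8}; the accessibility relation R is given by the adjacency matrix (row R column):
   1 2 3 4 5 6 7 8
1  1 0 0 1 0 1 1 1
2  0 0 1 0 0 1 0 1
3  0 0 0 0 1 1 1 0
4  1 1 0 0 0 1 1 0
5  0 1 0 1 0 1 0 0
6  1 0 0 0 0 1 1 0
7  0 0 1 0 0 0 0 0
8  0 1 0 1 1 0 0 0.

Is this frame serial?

Yes

Serial: yes — every world has a successor (e.g. 1 R 1).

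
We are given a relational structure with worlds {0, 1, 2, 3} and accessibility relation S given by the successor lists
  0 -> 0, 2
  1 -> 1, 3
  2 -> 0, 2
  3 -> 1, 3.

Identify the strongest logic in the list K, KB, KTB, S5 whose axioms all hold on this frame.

S5

Symmetric (axiom B): yes — every pair in S has its reverse in S.
Reflexive (axiom T): yes — every world is S-related to itself.
Euclidean (axiom 5): yes — any two successors of a common world are S-related.
So F validates K, KB, KTB, S5. The strongest is S5.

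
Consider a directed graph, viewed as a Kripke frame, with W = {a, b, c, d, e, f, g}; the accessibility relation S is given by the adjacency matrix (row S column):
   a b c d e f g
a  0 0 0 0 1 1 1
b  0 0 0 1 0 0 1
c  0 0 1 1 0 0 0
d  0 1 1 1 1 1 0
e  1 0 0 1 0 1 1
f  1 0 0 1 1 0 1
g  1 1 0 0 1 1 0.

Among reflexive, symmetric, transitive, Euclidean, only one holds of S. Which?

Reflexive: no — a is not related to itself.
Symmetric: yes — every pair in S has its reverse in S.
Transitive: no — a S e and e S d, but not a S d.
Euclidean: no — b S d and b S g, but not d S g.
Only symmetric holds.

symmetric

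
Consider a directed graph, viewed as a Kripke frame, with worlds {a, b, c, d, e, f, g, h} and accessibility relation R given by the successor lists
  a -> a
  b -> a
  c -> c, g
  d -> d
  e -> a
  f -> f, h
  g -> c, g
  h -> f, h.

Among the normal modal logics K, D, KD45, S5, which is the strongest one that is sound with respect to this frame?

Serial (axiom D): yes — every world has a successor (e.g. a R a).
Euclidean (axiom 5): yes — any two successors of a common world are R-related.
Transitive (axiom 4): yes — every two-step R-path is closed by a direct edge.
Reflexive (axiom T): no — b is not related to itself.
So F validates K, D, KD45; S5 would additionally require R to be reflexive. The strongest is KD45.

KD45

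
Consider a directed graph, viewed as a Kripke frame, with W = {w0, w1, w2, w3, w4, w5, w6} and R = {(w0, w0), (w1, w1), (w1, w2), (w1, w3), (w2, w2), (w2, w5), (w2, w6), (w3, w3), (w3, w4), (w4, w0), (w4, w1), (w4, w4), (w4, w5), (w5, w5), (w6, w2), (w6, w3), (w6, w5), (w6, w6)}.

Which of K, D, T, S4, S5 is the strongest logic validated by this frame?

Serial (axiom D): yes — every world has a successor (e.g. w0 R w0).
Reflexive (axiom T): yes — every world is R-related to itself.
Transitive (axiom 4): no — w1 R w2 and w2 R w5, but not w1 R w5.
Euclidean (axiom 5): no — w1 R w2 and w1 R w3, but not w2 R w3.
So F validates K, D, T; S4 would additionally require R to be transitive. The strongest is T.

T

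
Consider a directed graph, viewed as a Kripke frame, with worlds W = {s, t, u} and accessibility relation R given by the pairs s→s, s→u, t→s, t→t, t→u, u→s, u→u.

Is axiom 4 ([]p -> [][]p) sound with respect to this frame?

Axiom 4 corresponds to the accessibility relation being transitive.
Transitive: yes — every two-step R-path is closed by a direct edge.

Yes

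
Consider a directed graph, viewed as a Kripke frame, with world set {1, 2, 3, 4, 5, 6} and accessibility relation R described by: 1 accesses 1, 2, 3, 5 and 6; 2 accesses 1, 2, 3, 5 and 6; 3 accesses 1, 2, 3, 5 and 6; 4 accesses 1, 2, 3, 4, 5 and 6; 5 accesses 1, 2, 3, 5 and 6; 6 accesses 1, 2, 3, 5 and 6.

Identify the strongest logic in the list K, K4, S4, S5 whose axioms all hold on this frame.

Transitive (axiom 4): yes — every two-step R-path is closed by a direct edge.
Reflexive (axiom T): yes — every world is R-related to itself.
Euclidean (axiom 5): no — 4 R 1 and 4 R 4, but not 1 R 4.
So F validates K, K4, S4; S5 would additionally require R to be Euclidean. The strongest is S4.

S4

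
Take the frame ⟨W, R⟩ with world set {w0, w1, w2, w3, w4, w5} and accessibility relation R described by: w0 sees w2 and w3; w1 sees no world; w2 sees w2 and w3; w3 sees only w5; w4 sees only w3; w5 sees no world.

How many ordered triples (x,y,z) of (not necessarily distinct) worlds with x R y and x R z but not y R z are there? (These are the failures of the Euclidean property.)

6

Enumerating: (w0,w3,w2), (w0,w3,w3), (w2,w3,w2), (w2,w3,w3), (w3,w5,w5), (w4,w3,w3).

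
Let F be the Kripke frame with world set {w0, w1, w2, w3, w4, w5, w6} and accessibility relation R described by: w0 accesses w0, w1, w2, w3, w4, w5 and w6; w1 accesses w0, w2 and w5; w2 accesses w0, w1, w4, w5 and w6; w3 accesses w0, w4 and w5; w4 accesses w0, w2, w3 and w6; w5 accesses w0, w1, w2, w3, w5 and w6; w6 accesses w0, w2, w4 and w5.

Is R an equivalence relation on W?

No

Reflexive: no — w1 is not related to itself.
Symmetric: yes — every pair in R has its reverse in R.
Transitive: no — w1 R w0 and w0 R w3, but not w1 R w3.
So R is not an equivalence relation.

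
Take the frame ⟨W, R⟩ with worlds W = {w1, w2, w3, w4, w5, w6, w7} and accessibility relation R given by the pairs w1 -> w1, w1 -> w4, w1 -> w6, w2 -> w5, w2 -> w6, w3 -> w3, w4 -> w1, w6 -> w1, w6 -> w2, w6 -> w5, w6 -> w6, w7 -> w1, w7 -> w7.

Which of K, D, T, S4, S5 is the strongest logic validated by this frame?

Serial (axiom D): no — w5 has no R-successor.
Reflexive (axiom T): no — w2 is not related to itself.
Transitive (axiom 4): no — w1 R w6 and w6 R w2, but not w1 R w2.
Euclidean (axiom 5): no — w1 R w4 and w1 R w6, but not w4 R w6.
So F validates K; D would additionally require R to be serial. The strongest is K.

K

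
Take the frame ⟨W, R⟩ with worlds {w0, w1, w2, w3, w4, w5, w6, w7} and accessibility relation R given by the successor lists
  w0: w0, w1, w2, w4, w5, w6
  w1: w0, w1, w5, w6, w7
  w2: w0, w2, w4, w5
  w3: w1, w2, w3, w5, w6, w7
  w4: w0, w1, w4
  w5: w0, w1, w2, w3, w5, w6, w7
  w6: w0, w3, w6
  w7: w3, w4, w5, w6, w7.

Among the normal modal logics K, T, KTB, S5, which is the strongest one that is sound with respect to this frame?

T

Reflexive (axiom T): yes — every world is R-related to itself.
Symmetric (axiom B): no — w1 R w6 but not w6 R w1.
Euclidean (axiom 5): no — w0 R w1 and w0 R w2, but not w1 R w2.
So F validates K, T; KTB would additionally require R to be symmetric. The strongest is T.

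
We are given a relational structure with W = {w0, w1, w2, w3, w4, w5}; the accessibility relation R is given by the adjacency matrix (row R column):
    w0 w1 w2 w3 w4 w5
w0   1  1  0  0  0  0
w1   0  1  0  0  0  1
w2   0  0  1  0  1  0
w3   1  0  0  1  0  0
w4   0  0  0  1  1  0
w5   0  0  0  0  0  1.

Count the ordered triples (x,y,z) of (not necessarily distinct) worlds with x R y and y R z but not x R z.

Enumerating: (w0,w1,w5), (w2,w4,w3), (w3,w0,w1), (w4,w3,w0).

4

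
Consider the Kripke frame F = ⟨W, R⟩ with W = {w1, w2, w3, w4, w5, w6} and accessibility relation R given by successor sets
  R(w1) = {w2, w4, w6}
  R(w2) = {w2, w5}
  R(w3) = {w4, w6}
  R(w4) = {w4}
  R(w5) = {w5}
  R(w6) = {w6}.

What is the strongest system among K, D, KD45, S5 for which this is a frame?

D

Serial (axiom D): yes — every world has a successor (e.g. w1 R w2).
Euclidean (axiom 5): no — w1 R w2 and w1 R w4, but not w2 R w4.
Transitive (axiom 4): no — w1 R w2 and w2 R w5, but not w1 R w5.
Reflexive (axiom T): no — w1 is not related to itself.
So F validates K, D; KD45 would additionally require R to be Euclidean and transitive. The strongest is D.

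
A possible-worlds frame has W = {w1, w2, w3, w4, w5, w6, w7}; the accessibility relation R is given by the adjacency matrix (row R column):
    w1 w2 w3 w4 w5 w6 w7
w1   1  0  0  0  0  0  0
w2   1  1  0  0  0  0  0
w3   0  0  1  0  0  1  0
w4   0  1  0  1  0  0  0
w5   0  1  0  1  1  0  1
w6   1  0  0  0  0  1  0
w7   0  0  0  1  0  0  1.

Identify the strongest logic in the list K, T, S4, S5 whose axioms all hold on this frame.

T

Reflexive (axiom T): yes — every world is R-related to itself.
Transitive (axiom 4): no — w3 R w6 and w6 R w1, but not w3 R w1.
Euclidean (axiom 5): no — w5 R w2 and w5 R w4, but not w2 R w4.
So F validates K, T; S4 would additionally require R to be transitive. The strongest is T.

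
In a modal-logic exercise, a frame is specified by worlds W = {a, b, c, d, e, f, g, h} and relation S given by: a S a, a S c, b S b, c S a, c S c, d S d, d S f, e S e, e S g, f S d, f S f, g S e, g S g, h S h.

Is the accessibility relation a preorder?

Yes

Reflexive: yes — every world is S-related to itself.
Transitive: yes — every two-step S-path is closed by a direct edge.
So S is a preorder.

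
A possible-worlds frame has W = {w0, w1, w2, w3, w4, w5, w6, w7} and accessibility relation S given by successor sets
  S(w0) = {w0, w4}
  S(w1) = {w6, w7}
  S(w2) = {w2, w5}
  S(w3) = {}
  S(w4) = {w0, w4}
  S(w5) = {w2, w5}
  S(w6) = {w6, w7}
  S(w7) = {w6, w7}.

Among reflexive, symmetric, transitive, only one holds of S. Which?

transitive

Reflexive: no — w1 is not related to itself.
Symmetric: no — w1 S w6 but not w6 S w1.
Transitive: yes — every two-step S-path is closed by a direct edge.
Only transitive holds.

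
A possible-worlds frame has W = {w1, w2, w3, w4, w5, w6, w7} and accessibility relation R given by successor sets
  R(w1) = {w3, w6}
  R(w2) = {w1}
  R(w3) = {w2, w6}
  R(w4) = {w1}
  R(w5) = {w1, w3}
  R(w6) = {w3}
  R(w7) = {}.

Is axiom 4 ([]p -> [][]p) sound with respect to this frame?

By correspondence theory, 4 is valid on a frame iff R is transitive.
Transitive: no — w1 R w3 and w3 R w2, but not w1 R w2.

No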